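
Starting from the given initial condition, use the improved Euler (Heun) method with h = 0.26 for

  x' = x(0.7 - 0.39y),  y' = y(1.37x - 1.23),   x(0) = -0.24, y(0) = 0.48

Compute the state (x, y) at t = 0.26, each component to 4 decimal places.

Heun on (x,y): k1 = f(t_n, state_n); k2 = f(t_n + h, state_n + h·k1); state_{n+1} = state_n + (h/2)·(k1 + k2).
0.000000: (-0.240000, 0.480000)
  k1 = (-0.123072, -0.748224)
  predictor → (-0.271999, 0.285462)
  k2 = (-0.160117, -0.457492)
  → (-0.276815, 0.323257)
(x(0.26), y(0.26)) ≈ (-0.2768, 0.3233)

-0.2768, 0.3233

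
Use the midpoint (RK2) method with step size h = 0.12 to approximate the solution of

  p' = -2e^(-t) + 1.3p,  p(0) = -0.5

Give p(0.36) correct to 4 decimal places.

Midpoint: k1 = f(t_n, p_n); k2 = f(t_n + h/2, p_n + (h/2)·k1); p_{n+1} = p_n + h·k2.
t=0.000000, p=-0.500000:
  k1 = f(0.000000, -0.500000) = -2.650000
  k2 = f(0.060000, -0.659000) = -2.740229
  p ← -0.500000 + 0.12·(-2.740229) = -0.828827
t=0.120000, p=-0.828827:
  k1 = f(0.120000, -0.828827) = -2.851317
  k2 = f(0.180000, -0.999906) = -2.970419
  p ← -0.828827 + 0.12·(-2.970419) = -1.185278
t=0.240000, p=-1.185278:
  k1 = f(0.240000, -1.185278) = -3.114117
  k2 = f(0.300000, -1.372125) = -3.265399
  p ← -1.185278 + 0.12·(-3.265399) = -1.577126
p(0.36) ≈ -1.5771

-1.5771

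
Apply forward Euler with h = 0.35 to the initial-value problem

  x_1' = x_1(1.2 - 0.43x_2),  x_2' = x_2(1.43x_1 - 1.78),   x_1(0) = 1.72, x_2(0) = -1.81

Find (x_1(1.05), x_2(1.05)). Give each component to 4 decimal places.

10.4266, -12.0684

Euler on (x_1,x_2): x_1_{n+1} = x_1_n + h·x_1', x_2_{n+1} = x_2_n + h·x_2'.
0.000000: (1.720000, -1.810000); f=(3.402676, -1.230076) → (2.910937, -2.240527)
0.350000: (2.910937, -2.240527); f=(6.297597, -5.338367) → (5.115096, -4.108955)
0.700000: (5.115096, -4.108955); f=(15.175725, -22.741368) → (10.426599, -12.068434)
(x_1(1.05), x_2(1.05)) ≈ (10.4266, -12.0684)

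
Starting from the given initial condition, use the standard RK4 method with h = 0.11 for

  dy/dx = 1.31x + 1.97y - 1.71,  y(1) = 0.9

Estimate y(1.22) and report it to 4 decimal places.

RK4: k1 = f(x_n, y_n); k2 = f(x_n + h/2, y_n + (h/2)·k1); k3 = f(x_n + h/2, y_n + (h/2)·k2); k4 = f(x_n + h, y_n + h·k3); y_{n+1} = y_n + (h/6)·(k1 + 2k2 + 2k3 + k4).
x=1.000000, y=0.900000:
  k1 = f(1.000000, 0.900000) = 1.373000
  k2 = f(1.055000, 0.975515) = 1.593815
  k3 = f(1.055000, 0.987660) = 1.617740
  k4 = f(1.110000, 1.077951) = 1.867664
  y ← 0.900000 + (0.11/6)·(k1 + 2k2 + 2k3 + k4) = 1.077169
x=1.110000, y=1.077169:
  k1 = f(1.110000, 1.077169) = 1.866123
  k2 = f(1.165000, 1.179806) = 2.140368
  k3 = f(1.165000, 1.194889) = 2.170082
  k4 = f(1.220000, 1.315878) = 2.480480
  y ← 1.077169 + (0.11/6)·(k1 + 2k2 + 2k3 + k4) = 1.314907
y(1.22) ≈ 1.3149

1.3149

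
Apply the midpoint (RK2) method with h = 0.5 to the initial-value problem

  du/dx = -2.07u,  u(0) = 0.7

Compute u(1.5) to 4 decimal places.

0.0878

Midpoint: k1 = f(x_n, u_n); k2 = f(x_n + h/2, u_n + (h/2)·k1); u_{n+1} = u_n + h·k2.
x=0.000000, u=0.700000:
  k1 = f(0.000000, 0.700000) = -1.449000
  k2 = f(0.250000, 0.337750) = -0.699142
  u ← 0.700000 + 0.5·(-0.699142) = 0.350429
x=0.500000, u=0.350429:
  k1 = f(0.500000, 0.350429) = -0.725388
  k2 = f(0.750000, 0.169082) = -0.349999
  u ← 0.350429 + 0.5·(-0.349999) = 0.175429
x=1.000000, u=0.175429:
  k1 = f(1.000000, 0.175429) = -0.363138
  k2 = f(1.250000, 0.084644) = -0.175214
  u ← 0.175429 + 0.5·(-0.175214) = 0.087822
u(1.5) ≈ 0.0878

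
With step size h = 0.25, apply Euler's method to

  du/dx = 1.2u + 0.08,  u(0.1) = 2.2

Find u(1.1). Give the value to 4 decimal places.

Euler: u_{n+1} = u_n + h·f(x_n, u_n).
x=0.100000, u=2.200000: f=2.720000 → u ← 2.200000 + 0.25·2.720000 = 2.880000
x=0.350000, u=2.880000: f=3.536000 → u ← 2.880000 + 0.25·3.536000 = 3.764000
x=0.600000, u=3.764000: f=4.596800 → u ← 3.764000 + 0.25·4.596800 = 4.913200
x=0.850000, u=4.913200: f=5.975840 → u ← 4.913200 + 0.25·5.975840 = 6.407160
u(1.1) ≈ 6.4072

6.4072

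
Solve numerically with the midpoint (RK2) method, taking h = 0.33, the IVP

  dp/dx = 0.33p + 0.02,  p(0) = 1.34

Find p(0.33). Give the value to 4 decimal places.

Midpoint: k1 = f(x_n, p_n); k2 = f(x_n + h/2, p_n + (h/2)·k1); p_{n+1} = p_n + h·k2.
x=0.000000, p=1.340000:
  k1 = f(0.000000, 1.340000) = 0.462200
  k2 = f(0.165000, 1.416263) = 0.487367
  p ← 1.340000 + 0.33·0.487367 = 1.500831
p(0.33) ≈ 1.5008

1.5008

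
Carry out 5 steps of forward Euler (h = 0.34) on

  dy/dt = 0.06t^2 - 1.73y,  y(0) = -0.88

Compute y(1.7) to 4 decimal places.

0.0378

Euler: y_{n+1} = y_n + h·f(t_n, y_n).
t=0.000000, y=-0.880000: f=1.522400 → y ← -0.880000 + 0.34·1.522400 = -0.362384
t=0.340000, y=-0.362384: f=0.633860 → y ← -0.362384 + 0.34·0.633860 = -0.146871
t=0.680000, y=-0.146871: f=0.281832 → y ← -0.146871 + 0.34·0.281832 = -0.051049
t=1.020000, y=-0.051049: f=0.150738 → y ← -0.051049 + 0.34·0.150738 = 0.000202
t=1.360000, y=0.000202: f=0.110626 → y ← 0.000202 + 0.34·0.110626 = 0.037815
y(1.7) ≈ 0.0378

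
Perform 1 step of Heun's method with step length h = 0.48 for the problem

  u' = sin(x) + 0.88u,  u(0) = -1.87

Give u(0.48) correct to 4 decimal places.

Heun: k1 = f(x_n, u_n); k2 = f(x_n + h, u_n + h·k1); u_{n+1} = u_n + (h/2)·(k1 + k2).
x=0.000000, u=-1.870000:
  k1 = f(0.000000, -1.870000) = -1.645600
  k2 = f(0.480000, -2.659888) = -1.878922
  u ← -1.870000 + (0.48/2)·(-1.645600 + (-1.878922)) = -2.715885
u(0.48) ≈ -2.7159

-2.7159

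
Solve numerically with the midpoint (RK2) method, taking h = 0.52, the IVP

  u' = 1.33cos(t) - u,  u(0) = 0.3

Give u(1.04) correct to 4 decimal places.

Midpoint: k1 = f(t_n, u_n); k2 = f(t_n + h/2, u_n + (h/2)·k1); u_{n+1} = u_n + h·k2.
t=0.000000, u=0.300000:
  k1 = f(0.000000, 0.300000) = 1.030000
  k2 = f(0.260000, 0.567800) = 0.717499
  u ← 0.300000 + 0.52·0.717499 = 0.673099
t=0.520000, u=0.673099:
  k1 = f(0.520000, 0.673099) = 0.481100
  k2 = f(0.780000, 0.798185) = 0.147330
  u ← 0.673099 + 0.52·0.147330 = 0.749711
u(1.04) ≈ 0.7497

0.7497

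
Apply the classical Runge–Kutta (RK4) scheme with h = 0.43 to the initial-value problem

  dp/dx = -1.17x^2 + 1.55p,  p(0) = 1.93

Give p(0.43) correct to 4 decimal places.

3.7191

RK4: k1 = f(x_n, p_n); k2 = f(x_n + h/2, p_n + (h/2)·k1); k3 = f(x_n + h/2, p_n + (h/2)·k2); k4 = f(x_n + h, p_n + h·k3); p_{n+1} = p_n + (h/6)·(k1 + 2k2 + 2k3 + k4).
x=0.000000, p=1.930000:
  k1 = f(0.000000, 1.930000) = 2.991500
  k2 = f(0.215000, 2.573173) = 3.934334
  k3 = f(0.215000, 2.775882) = 4.248534
  k4 = f(0.430000, 3.756869) = 5.606815
  p ← 1.930000 + (0.43/6)·(k1 + 2k2 + 2k3 + k4) = 3.719090
p(0.43) ≈ 3.7191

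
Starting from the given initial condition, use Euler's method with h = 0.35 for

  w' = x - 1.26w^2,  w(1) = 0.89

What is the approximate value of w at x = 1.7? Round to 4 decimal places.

1.0133

Euler: w_{n+1} = w_n + h·f(x_n, w_n).
x=1.000000, w=0.890000: f=0.001954 → w ← 0.890000 + 0.35·0.001954 = 0.890684
x=1.350000, w=0.890684: f=0.350420 → w ← 0.890684 + 0.35·0.350420 = 1.013331
w(1.7) ≈ 1.0133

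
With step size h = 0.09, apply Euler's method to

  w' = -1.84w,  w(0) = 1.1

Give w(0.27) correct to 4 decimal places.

0.6390

Euler: w_{n+1} = w_n + h·f(t_n, w_n).
t=0.000000, w=1.100000: f=-2.024000 → w ← 1.100000 + 0.09·(-2.024000) = 0.917840
t=0.090000, w=0.917840: f=-1.688826 → w ← 0.917840 + 0.09·(-1.688826) = 0.765846
t=0.180000, w=0.765846: f=-1.409156 → w ← 0.765846 + 0.09·(-1.409156) = 0.639022
w(0.27) ≈ 0.6390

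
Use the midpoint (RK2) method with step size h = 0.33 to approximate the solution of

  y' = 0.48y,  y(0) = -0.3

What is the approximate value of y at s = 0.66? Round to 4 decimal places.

-0.4113

Midpoint: k1 = f(s_n, y_n); k2 = f(s_n + h/2, y_n + (h/2)·k1); y_{n+1} = y_n + h·k2.
s=0.000000, y=-0.300000:
  k1 = f(0.000000, -0.300000) = -0.144000
  k2 = f(0.165000, -0.323760) = -0.155405
  y ← -0.300000 + 0.33·(-0.155405) = -0.351284
s=0.330000, y=-0.351284:
  k1 = f(0.330000, -0.351284) = -0.168616
  k2 = f(0.495000, -0.379105) = -0.181971
  y ← -0.351284 + 0.33·(-0.181971) = -0.411334
y(0.66) ≈ -0.4113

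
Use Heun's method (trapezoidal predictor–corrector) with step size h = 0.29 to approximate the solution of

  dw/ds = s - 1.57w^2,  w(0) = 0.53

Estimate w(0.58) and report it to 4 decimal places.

0.4999

Heun: k1 = f(s_n, w_n); k2 = f(s_n + h, w_n + h·k1); w_{n+1} = w_n + (h/2)·(k1 + k2).
s=0.000000, w=0.530000:
  k1 = f(0.000000, 0.530000) = -0.441013
  k2 = f(0.290000, 0.402106) = 0.036148
  w ← 0.530000 + (0.29/2)·(-0.441013 + 0.036148) = 0.471295
s=0.290000, w=0.471295:
  k1 = f(0.290000, 0.471295) = -0.058726
  k2 = f(0.580000, 0.454264) = 0.256021
  w ← 0.471295 + (0.29/2)·(-0.058726 + 0.256021) = 0.499902
w(0.58) ≈ 0.4999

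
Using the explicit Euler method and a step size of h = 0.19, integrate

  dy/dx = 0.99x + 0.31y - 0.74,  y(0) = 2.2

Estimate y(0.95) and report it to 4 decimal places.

2.5171

Euler: y_{n+1} = y_n + h·f(x_n, y_n).
x=0.000000, y=2.200000: f=-0.058000 → y ← 2.200000 + 0.19·(-0.058000) = 2.188980
x=0.190000, y=2.188980: f=0.126684 → y ← 2.188980 + 0.19·0.126684 = 2.213050
x=0.380000, y=2.213050: f=0.322245 → y ← 2.213050 + 0.19·0.322245 = 2.274277
x=0.570000, y=2.274277: f=0.529326 → y ← 2.274277 + 0.19·0.529326 = 2.374848
x=0.760000, y=2.374848: f=0.748603 → y ← 2.374848 + 0.19·0.748603 = 2.517083
y(0.95) ≈ 2.5171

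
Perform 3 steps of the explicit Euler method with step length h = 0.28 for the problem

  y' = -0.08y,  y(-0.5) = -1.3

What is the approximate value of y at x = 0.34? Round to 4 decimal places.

-1.2146

Euler: y_{n+1} = y_n + h·f(x_n, y_n).
x=-0.500000, y=-1.300000: f=0.104000 → y ← -1.300000 + 0.28·0.104000 = -1.270880
x=-0.220000, y=-1.270880: f=0.101670 → y ← -1.270880 + 0.28·0.101670 = -1.242412
x=0.060000, y=-1.242412: f=0.099393 → y ← -1.242412 + 0.28·0.099393 = -1.214582
y(0.34) ≈ -1.2146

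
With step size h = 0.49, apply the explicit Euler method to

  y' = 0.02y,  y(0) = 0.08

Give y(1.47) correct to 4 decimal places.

Euler: y_{n+1} = y_n + h·f(t_n, y_n).
t=0.000000, y=0.080000: f=0.001600 → y ← 0.080000 + 0.49·0.001600 = 0.080784
t=0.490000, y=0.080784: f=0.001616 → y ← 0.080784 + 0.49·0.001616 = 0.081576
t=0.980000, y=0.081576: f=0.001632 → y ← 0.081576 + 0.49·0.001632 = 0.082375
y(1.47) ≈ 0.0824

0.0824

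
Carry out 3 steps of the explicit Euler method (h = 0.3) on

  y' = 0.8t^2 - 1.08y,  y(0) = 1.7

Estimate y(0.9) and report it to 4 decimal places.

Euler: y_{n+1} = y_n + h·f(t_n, y_n).
t=0.000000, y=1.700000: f=-1.836000 → y ← 1.700000 + 0.3·(-1.836000) = 1.149200
t=0.300000, y=1.149200: f=-1.169136 → y ← 1.149200 + 0.3·(-1.169136) = 0.798459
t=0.600000, y=0.798459: f=-0.574336 → y ← 0.798459 + 0.3·(-0.574336) = 0.626158
y(0.9) ≈ 0.6262

0.6262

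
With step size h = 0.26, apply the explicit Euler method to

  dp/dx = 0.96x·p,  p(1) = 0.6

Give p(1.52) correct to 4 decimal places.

0.9856

Euler: p_{n+1} = p_n + h·f(x_n, p_n).
x=1.000000, p=0.600000: f=0.576000 → p ← 0.600000 + 0.26·0.576000 = 0.749760
x=1.260000, p=0.749760: f=0.906910 → p ← 0.749760 + 0.26·0.906910 = 0.985557
p(1.52) ≈ 0.9856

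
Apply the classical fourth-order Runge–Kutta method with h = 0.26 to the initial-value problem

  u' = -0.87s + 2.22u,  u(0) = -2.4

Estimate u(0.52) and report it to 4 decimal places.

-7.7873

RK4: k1 = f(s_n, u_n); k2 = f(s_n + h/2, u_n + (h/2)·k1); k3 = f(s_n + h/2, u_n + (h/2)·k2); k4 = f(s_n + h, u_n + h·k3); u_{n+1} = u_n + (h/6)·(k1 + 2k2 + 2k3 + k4).
s=0.000000, u=-2.400000:
  k1 = f(0.000000, -2.400000) = -5.328000
  k2 = f(0.130000, -3.092640) = -6.978761
  k3 = f(0.130000, -3.307239) = -7.455170
  k4 = f(0.260000, -4.338344) = -9.857324
  u ← -2.400000 + (0.26/6)·(k1 + 2k2 + 2k3 + k4) = -4.308971
s=0.260000, u=-4.308971:
  k1 = f(0.260000, -4.308971) = -9.792117
  k2 = f(0.390000, -5.581947) = -12.731221
  k3 = f(0.390000, -5.964030) = -13.579447
  k4 = f(0.520000, -7.839628) = -17.856373
  u ← -4.308971 + (0.26/6)·(k1 + 2k2 + 2k3 + k4) = -7.787331
u(0.52) ≈ -7.7873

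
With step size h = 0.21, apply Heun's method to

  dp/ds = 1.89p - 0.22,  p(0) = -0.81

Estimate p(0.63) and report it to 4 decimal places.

-2.8605

Heun: k1 = f(s_n, p_n); k2 = f(s_n + h, p_n + h·k1); p_{n+1} = p_n + (h/2)·(k1 + k2).
s=0.000000, p=-0.810000:
  k1 = f(0.000000, -0.810000) = -1.750900
  k2 = f(0.210000, -1.177689) = -2.445832
  p ← -0.810000 + (0.21/2)·(-1.750900 + (-2.445832)) = -1.250657
s=0.210000, p=-1.250657:
  k1 = f(0.210000, -1.250657) = -2.583742
  k2 = f(0.420000, -1.793243) = -3.609229
  p ← -1.250657 + (0.21/2)·(-2.583742 + (-3.609229)) = -1.900919
s=0.420000, p=-1.900919:
  k1 = f(0.420000, -1.900919) = -3.812736
  k2 = f(0.630000, -2.701593) = -5.326011
  p ← -1.900919 + (0.21/2)·(-3.812736 + (-5.326011)) = -2.860487
p(0.63) ≈ -2.8605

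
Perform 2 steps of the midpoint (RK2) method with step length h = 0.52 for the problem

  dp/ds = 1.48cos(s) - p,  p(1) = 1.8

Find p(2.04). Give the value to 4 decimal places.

0.5895

Midpoint: k1 = f(s_n, p_n); k2 = f(s_n + h/2, p_n + (h/2)·k1); p_{n+1} = p_n + h·k2.
s=1.000000, p=1.800000:
  k1 = f(1.000000, 1.800000) = -1.000353
  k2 = f(1.260000, 1.539908) = -1.087299
  p ← 1.800000 + 0.52·(-1.087299) = 1.234604
s=1.520000, p=1.234604:
  k1 = f(1.520000, 1.234604) = -1.159458
  k2 = f(1.780000, 0.933145) = -1.240513
  p ← 1.234604 + 0.52·(-1.240513) = 0.589538
p(2.04) ≈ 0.5895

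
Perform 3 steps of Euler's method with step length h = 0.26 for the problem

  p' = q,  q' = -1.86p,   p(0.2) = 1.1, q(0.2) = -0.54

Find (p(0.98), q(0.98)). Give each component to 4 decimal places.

0.2815, -1.8653

Euler on (p,q): p_{n+1} = p_n + h·p', q_{n+1} = q_n + h·q'.
0.200000: (1.100000, -0.540000); f=(-0.540000, -2.046000) → (0.959600, -1.071960)
0.460000: (0.959600, -1.071960); f=(-1.071960, -1.784856) → (0.680890, -1.536023)
0.720000: (0.680890, -1.536023); f=(-1.536023, -1.266456) → (0.281525, -1.865301)
(p(0.98), q(0.98)) ≈ (0.2815, -1.8653)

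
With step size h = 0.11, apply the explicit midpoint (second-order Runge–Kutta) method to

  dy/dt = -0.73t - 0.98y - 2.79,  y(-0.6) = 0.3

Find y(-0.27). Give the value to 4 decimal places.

-0.4809

Midpoint: k1 = f(t_n, y_n); k2 = f(t_n + h/2, y_n + (h/2)·k1); y_{n+1} = y_n + h·k2.
t=-0.600000, y=0.300000:
  k1 = f(-0.600000, 0.300000) = -2.646000
  k2 = f(-0.545000, 0.154470) = -2.543531
  y ← 0.300000 + 0.11·(-2.543531) = 0.020212
t=-0.490000, y=0.020212:
  k1 = f(-0.490000, 0.020212) = -2.452107
  k2 = f(-0.435000, -0.114654) = -2.360089
  y ← 0.020212 + 0.11·(-2.360089) = -0.239398
t=-0.380000, y=-0.239398:
  k1 = f(-0.380000, -0.239398) = -2.277990
  k2 = f(-0.325000, -0.364688) = -2.195356
  y ← -0.239398 + 0.11·(-2.195356) = -0.480887
y(-0.27) ≈ -0.4809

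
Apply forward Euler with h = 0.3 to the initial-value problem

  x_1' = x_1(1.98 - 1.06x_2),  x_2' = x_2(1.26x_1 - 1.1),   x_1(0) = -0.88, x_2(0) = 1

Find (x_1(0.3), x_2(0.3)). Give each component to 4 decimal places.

-1.1229, 0.3374

Euler on (x_1,x_2): x_1_{n+1} = x_1_n + h·x_1', x_2_{n+1} = x_2_n + h·x_2'.
0.000000: (-0.880000, 1.000000); f=(-0.809600, -2.208800) → (-1.122880, 0.337360)
(x_1(0.3), x_2(0.3)) ≈ (-1.1229, 0.3374)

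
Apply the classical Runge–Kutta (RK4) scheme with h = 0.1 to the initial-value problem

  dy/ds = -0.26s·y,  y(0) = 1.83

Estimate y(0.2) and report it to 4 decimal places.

RK4: k1 = f(s_n, y_n); k2 = f(s_n + h/2, y_n + (h/2)·k1); k3 = f(s_n + h/2, y_n + (h/2)·k2); k4 = f(s_n + h, y_n + h·k3); y_{n+1} = y_n + (h/6)·(k1 + 2k2 + 2k3 + k4).
s=0.000000, y=1.830000:
  k1 = f(0.000000, 1.830000) = 0.000000
  k2 = f(0.050000, 1.830000) = -0.023790
  k3 = f(0.050000, 1.828811) = -0.023775
  k4 = f(0.100000, 1.827623) = -0.047518
  y ← 1.830000 + (0.1/6)·(k1 + 2k2 + 2k3 + k4) = 1.827623
s=0.100000, y=1.827623:
  k1 = f(0.100000, 1.827623) = -0.047518
  k2 = f(0.150000, 1.825247) = -0.071185
  k3 = f(0.150000, 1.824063) = -0.071138
  k4 = f(0.200000, 1.820509) = -0.094666
  y ← 1.827623 + (0.1/6)·(k1 + 2k2 + 2k3 + k4) = 1.820509
y(0.2) ≈ 1.8205

1.8205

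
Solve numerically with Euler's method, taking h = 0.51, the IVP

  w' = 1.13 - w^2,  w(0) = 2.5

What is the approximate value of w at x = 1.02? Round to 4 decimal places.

Euler: w_{n+1} = w_n + h·f(x_n, w_n).
x=0.000000, w=2.500000: f=-5.120000 → w ← 2.500000 + 0.51·(-5.120000) = -0.111200
x=0.510000, w=-0.111200: f=1.117635 → w ← -0.111200 + 0.51·1.117635 = 0.458794
w(1.02) ≈ 0.4588

0.4588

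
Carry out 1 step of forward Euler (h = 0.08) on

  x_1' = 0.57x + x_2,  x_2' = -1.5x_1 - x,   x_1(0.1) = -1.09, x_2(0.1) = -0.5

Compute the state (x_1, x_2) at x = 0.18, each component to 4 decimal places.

-1.1254, -0.3772

Euler on (x_1,x_2): x_1_{n+1} = x_1_n + h·x_1', x_2_{n+1} = x_2_n + h·x_2'.
0.100000: (-1.090000, -0.500000); f=(-0.443000, 1.535000) → (-1.125440, -0.377200)
(x_1(0.18), x_2(0.18)) ≈ (-1.1254, -0.3772)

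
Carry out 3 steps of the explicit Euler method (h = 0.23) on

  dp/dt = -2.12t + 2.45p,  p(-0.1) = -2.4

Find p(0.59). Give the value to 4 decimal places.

Euler: p_{n+1} = p_n + h·f(t_n, p_n).
t=-0.100000, p=-2.400000: f=-5.668000 → p ← -2.400000 + 0.23·(-5.668000) = -3.703640
t=0.130000, p=-3.703640: f=-9.349518 → p ← -3.703640 + 0.23·(-9.349518) = -5.854029
t=0.360000, p=-5.854029: f=-15.105571 → p ← -5.854029 + 0.23·(-15.105571) = -9.328311
p(0.59) ≈ -9.3283

-9.3283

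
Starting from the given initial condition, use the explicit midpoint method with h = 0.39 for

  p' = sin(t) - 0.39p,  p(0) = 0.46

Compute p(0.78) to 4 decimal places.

0.6088

Midpoint: k1 = f(t_n, p_n); k2 = f(t_n + h/2, p_n + (h/2)·k1); p_{n+1} = p_n + h·k2.
t=0.000000, p=0.460000:
  k1 = f(0.000000, 0.460000) = -0.179400
  k2 = f(0.195000, 0.425017) = 0.028010
  p ← 0.460000 + 0.39·0.028010 = 0.470924
t=0.390000, p=0.470924:
  k1 = f(0.390000, 0.470924) = 0.196528
  k2 = f(0.585000, 0.509247) = 0.353593
  p ← 0.470924 + 0.39·0.353593 = 0.608825
p(0.78) ≈ 0.6088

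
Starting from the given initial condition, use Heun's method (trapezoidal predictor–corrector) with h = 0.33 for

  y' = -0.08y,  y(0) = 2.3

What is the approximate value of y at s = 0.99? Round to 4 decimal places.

Heun: k1 = f(s_n, y_n); k2 = f(s_n + h, y_n + h·k1); y_{n+1} = y_n + (h/2)·(k1 + k2).
s=0.000000, y=2.300000:
  k1 = f(0.000000, 2.300000) = -0.184000
  k2 = f(0.330000, 2.239280) = -0.179142
  y ← 2.300000 + (0.33/2)·(-0.184000 + (-0.179142)) = 2.240082
s=0.330000, y=2.240082:
  k1 = f(0.330000, 2.240082) = -0.179207
  k2 = f(0.660000, 2.180943) = -0.174475
  y ← 2.240082 + (0.33/2)·(-0.179207 + (-0.174475)) = 2.181724
s=0.660000, y=2.181724:
  k1 = f(0.660000, 2.181724) = -0.174538
  k2 = f(0.990000, 2.124126) = -0.169930
  y ← 2.181724 + (0.33/2)·(-0.174538 + (-0.169930)) = 2.124887
y(0.99) ≈ 2.1249

2.1249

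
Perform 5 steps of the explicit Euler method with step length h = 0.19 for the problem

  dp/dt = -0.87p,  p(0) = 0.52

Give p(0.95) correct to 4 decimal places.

0.2107

Euler: p_{n+1} = p_n + h·f(t_n, p_n).
t=0.000000, p=0.520000: f=-0.452400 → p ← 0.520000 + 0.19·(-0.452400) = 0.434044
t=0.190000, p=0.434044: f=-0.377618 → p ← 0.434044 + 0.19·(-0.377618) = 0.362297
t=0.380000, p=0.362297: f=-0.315198 → p ← 0.362297 + 0.19·(-0.315198) = 0.302409
t=0.570000, p=0.302409: f=-0.263096 → p ← 0.302409 + 0.19·(-0.263096) = 0.252421
t=0.760000, p=0.252421: f=-0.219606 → p ← 0.252421 + 0.19·(-0.219606) = 0.210696
p(0.95) ≈ 0.2107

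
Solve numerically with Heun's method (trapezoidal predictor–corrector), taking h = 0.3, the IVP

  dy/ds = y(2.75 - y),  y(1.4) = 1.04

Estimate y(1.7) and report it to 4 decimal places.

Heun: k1 = f(s_n, y_n); k2 = f(s_n + h, y_n + h·k1); y_{n+1} = y_n + (h/2)·(k1 + k2).
s=1.400000, y=1.040000:
  k1 = f(1.400000, 1.040000) = 1.778400
  k2 = f(1.700000, 1.573520) = 1.851215
  y ← 1.040000 + (0.3/2)·(1.778400 + 1.851215) = 1.584442
y(1.7) ≈ 1.5844

1.5844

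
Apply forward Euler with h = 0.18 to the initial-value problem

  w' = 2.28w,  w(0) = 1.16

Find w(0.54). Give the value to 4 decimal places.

3.2545

Euler: w_{n+1} = w_n + h·f(t_n, w_n).
t=0.000000, w=1.160000: f=2.644800 → w ← 1.160000 + 0.18·2.644800 = 1.636064
t=0.180000, w=1.636064: f=3.730226 → w ← 1.636064 + 0.18·3.730226 = 2.307505
t=0.360000, w=2.307505: f=5.261111 → w ← 2.307505 + 0.18·5.261111 = 3.254505
w(0.54) ≈ 3.2545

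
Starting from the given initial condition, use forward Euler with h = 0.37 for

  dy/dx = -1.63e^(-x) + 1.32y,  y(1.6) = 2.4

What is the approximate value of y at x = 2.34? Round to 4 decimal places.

5.0515

Euler: y_{n+1} = y_n + h·f(x_n, y_n).
x=1.600000, y=2.400000: f=2.838909 → y ← 2.400000 + 0.37·2.838909 = 3.450396
x=1.970000, y=3.450396: f=4.327208 → y ← 3.450396 + 0.37·4.327208 = 5.051463
y(2.34) ≈ 5.0515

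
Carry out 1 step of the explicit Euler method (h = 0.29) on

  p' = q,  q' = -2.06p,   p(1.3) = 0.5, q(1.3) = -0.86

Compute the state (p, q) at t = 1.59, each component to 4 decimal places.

0.2506, -1.1587

Euler on (p,q): p_{n+1} = p_n + h·p', q_{n+1} = q_n + h·q'.
1.300000: (0.500000, -0.860000); f=(-0.860000, -1.030000) → (0.250600, -1.158700)
(p(1.59), q(1.59)) ≈ (0.2506, -1.1587)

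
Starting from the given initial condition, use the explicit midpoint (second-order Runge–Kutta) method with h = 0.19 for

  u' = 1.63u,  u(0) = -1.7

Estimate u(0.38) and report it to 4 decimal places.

-3.1335

Midpoint: k1 = f(t_n, u_n); k2 = f(t_n + h/2, u_n + (h/2)·k1); u_{n+1} = u_n + h·k2.
t=0.000000, u=-1.700000:
  k1 = f(0.000000, -1.700000) = -2.771000
  k2 = f(0.095000, -1.963245) = -3.200089
  u ← -1.700000 + 0.19·(-3.200089) = -2.308017
t=0.190000, u=-2.308017:
  k1 = f(0.190000, -2.308017) = -3.762068
  k2 = f(0.285000, -2.665413) = -4.344624
  u ← -2.308017 + 0.19·(-4.344624) = -3.133496
u(0.38) ≈ -3.1335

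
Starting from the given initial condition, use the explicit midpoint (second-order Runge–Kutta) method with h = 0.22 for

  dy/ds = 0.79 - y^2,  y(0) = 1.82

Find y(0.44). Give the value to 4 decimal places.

Midpoint: k1 = f(s_n, y_n); k2 = f(s_n + h/2, y_n + (h/2)·k1); y_{n+1} = y_n + h·k2.
s=0.000000, y=1.820000:
  k1 = f(0.000000, 1.820000) = -2.522400
  k2 = f(0.110000, 1.542536) = -1.589417
  y ← 1.820000 + 0.22·(-1.589417) = 1.470328
s=0.220000, y=1.470328:
  k1 = f(0.220000, 1.470328) = -1.371865
  k2 = f(0.330000, 1.319423) = -0.950877
  y ← 1.470328 + 0.22·(-0.950877) = 1.261135
y(0.44) ≈ 1.2611

1.2611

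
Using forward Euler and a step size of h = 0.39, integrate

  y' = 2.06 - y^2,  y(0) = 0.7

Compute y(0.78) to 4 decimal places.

1.4441

Euler: y_{n+1} = y_n + h·f(t_n, y_n).
t=0.000000, y=0.700000: f=1.570000 → y ← 0.700000 + 0.39·1.570000 = 1.312300
t=0.390000, y=1.312300: f=0.337869 → y ← 1.312300 + 0.39·0.337869 = 1.444069
y(0.78) ≈ 1.4441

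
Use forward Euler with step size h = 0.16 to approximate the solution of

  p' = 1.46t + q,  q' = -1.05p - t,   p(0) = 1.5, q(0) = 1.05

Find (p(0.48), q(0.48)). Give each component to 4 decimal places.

Euler on (p,q): p_{n+1} = p_n + h·p', q_{n+1} = q_n + h·q'.
0.000000: (1.500000, 1.050000); f=(1.050000, -1.575000) → (1.668000, 0.798000)
0.160000: (1.668000, 0.798000); f=(1.031600, -1.911400) → (1.833056, 0.492176)
0.320000: (1.833056, 0.492176); f=(0.959376, -2.244709) → (1.986556, 0.133023)
(p(0.48), q(0.48)) ≈ (1.9866, 0.1330)

1.9866, 0.1330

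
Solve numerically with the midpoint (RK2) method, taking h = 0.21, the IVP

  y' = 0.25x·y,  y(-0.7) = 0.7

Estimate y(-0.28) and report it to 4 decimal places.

0.6650

Midpoint: k1 = f(x_n, y_n); k2 = f(x_n + h/2, y_n + (h/2)·k1); y_{n+1} = y_n + h·k2.
x=-0.700000, y=0.700000:
  k1 = f(-0.700000, 0.700000) = -0.122500
  k2 = f(-0.595000, 0.687137) = -0.102212
  y ← 0.700000 + 0.21·(-0.102212) = 0.678536
x=-0.490000, y=0.678536:
  k1 = f(-0.490000, 0.678536) = -0.083121
  k2 = f(-0.385000, 0.669808) = -0.064469
  y ← 0.678536 + 0.21·(-0.064469) = 0.664997
y(-0.28) ≈ 0.6650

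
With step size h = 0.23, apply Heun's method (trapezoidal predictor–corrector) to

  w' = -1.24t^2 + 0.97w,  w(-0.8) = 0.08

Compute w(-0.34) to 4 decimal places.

Heun: k1 = f(t_n, w_n); k2 = f(t_n + h, w_n + h·k1); w_{n+1} = w_n + (h/2)·(k1 + k2).
t=-0.800000, w=0.080000:
  k1 = f(-0.800000, 0.080000) = -0.716000
  k2 = f(-0.570000, -0.084680) = -0.485016
  w ← 0.080000 + (0.23/2)·(-0.716000 + (-0.485016)) = -0.058117
t=-0.570000, w=-0.058117:
  k1 = f(-0.570000, -0.058117) = -0.459249
  k2 = f(-0.340000, -0.163744) = -0.302176
  w ← -0.058117 + (0.23/2)·(-0.459249 + (-0.302176)) = -0.145681
w(-0.34) ≈ -0.1457

-0.1457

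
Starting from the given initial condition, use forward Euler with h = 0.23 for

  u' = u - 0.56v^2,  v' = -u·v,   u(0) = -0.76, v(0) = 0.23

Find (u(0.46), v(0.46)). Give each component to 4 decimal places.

Euler on (u,v): u_{n+1} = u_n + h·u', v_{n+1} = v_n + h·v'.
0.000000: (-0.760000, 0.230000); f=(-0.789624, 0.174800) → (-0.941614, 0.270204)
0.230000: (-0.941614, 0.270204); f=(-0.982499, 0.254428) → (-1.167588, 0.328722)
(u(0.46), v(0.46)) ≈ (-1.1676, 0.3287)

-1.1676, 0.3287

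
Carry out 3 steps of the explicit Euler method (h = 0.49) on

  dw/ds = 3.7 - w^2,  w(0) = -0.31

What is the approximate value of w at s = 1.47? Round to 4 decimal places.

Euler: w_{n+1} = w_n + h·f(s_n, w_n).
s=0.000000, w=-0.310000: f=3.603900 → w ← -0.310000 + 0.49·3.603900 = 1.455911
s=0.490000, w=1.455911: f=1.580323 → w ← 1.455911 + 0.49·1.580323 = 2.230269
s=0.980000, w=2.230269: f=-1.274101 → w ← 2.230269 + 0.49·(-1.274101) = 1.605960
w(1.47) ≈ 1.6060

1.6060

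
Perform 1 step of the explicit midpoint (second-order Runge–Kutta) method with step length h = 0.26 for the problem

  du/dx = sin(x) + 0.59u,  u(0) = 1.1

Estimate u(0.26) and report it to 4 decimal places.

1.3154

Midpoint: k1 = f(x_n, u_n); k2 = f(x_n + h/2, u_n + (h/2)·k1); u_{n+1} = u_n + h·k2.
x=0.000000, u=1.100000:
  k1 = f(0.000000, 1.100000) = 0.649000
  k2 = f(0.130000, 1.184370) = 0.828412
  u ← 1.100000 + 0.26·0.828412 = 1.315387
u(0.26) ≈ 1.3154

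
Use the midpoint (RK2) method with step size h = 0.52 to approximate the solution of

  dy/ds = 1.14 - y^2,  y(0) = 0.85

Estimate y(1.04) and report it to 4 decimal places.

Midpoint: k1 = f(s_n, y_n); k2 = f(s_n + h/2, y_n + (h/2)·k1); y_{n+1} = y_n + h·k2.
s=0.000000, y=0.850000:
  k1 = f(0.000000, 0.850000) = 0.417500
  k2 = f(0.260000, 0.958550) = 0.221182
  y ← 0.850000 + 0.52·0.221182 = 0.965015
s=0.520000, y=0.965015:
  k1 = f(0.520000, 0.965015) = 0.208747
  k2 = f(0.780000, 1.019289) = 0.101050
  y ← 0.965015 + 0.52·0.101050 = 1.017561
y(1.04) ≈ 1.0176

1.0176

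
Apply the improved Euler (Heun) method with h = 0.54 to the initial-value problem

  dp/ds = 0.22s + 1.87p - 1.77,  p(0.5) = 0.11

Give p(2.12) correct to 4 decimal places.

-10.7998

Heun: k1 = f(s_n, p_n); k2 = f(s_n + h, p_n + h·k1); p_{n+1} = p_n + (h/2)·(k1 + k2).
s=0.500000, p=0.110000:
  k1 = f(0.500000, 0.110000) = -1.454300
  k2 = f(1.040000, -0.675322) = -2.804052
  p ← 0.110000 + (0.54/2)·(-1.454300 + (-2.804052)) = -1.039755
s=1.040000, p=-1.039755:
  k1 = f(1.040000, -1.039755) = -3.485542
  k2 = f(1.580000, -2.921948) = -6.886442
  p ← -1.039755 + (0.54/2)·(-3.485542 + (-6.886442)) = -3.840191
s=1.580000, p=-3.840191:
  k1 = f(1.580000, -3.840191) = -8.603557
  k2 = f(2.120000, -8.486112) = -17.172629
  p ← -3.840191 + (0.54/2)·(-8.603557 + (-17.172629)) = -10.799761
p(2.12) ≈ -10.7998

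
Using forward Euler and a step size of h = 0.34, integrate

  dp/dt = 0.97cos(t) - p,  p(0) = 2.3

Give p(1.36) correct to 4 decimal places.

1.0085

Euler: p_{n+1} = p_n + h·f(t_n, p_n).
t=0.000000, p=2.300000: f=-1.330000 → p ← 2.300000 + 0.34·(-1.330000) = 1.847800
t=0.340000, p=1.847800: f=-0.933328 → p ← 1.847800 + 0.34·(-0.933328) = 1.530468
t=0.680000, p=1.530468: f=-0.776223 → p ← 1.530468 + 0.34·(-0.776223) = 1.266553
t=1.020000, p=1.266553: f=-0.758888 → p ← 1.266553 + 0.34·(-0.758888) = 1.008531
p(1.36) ≈ 1.0085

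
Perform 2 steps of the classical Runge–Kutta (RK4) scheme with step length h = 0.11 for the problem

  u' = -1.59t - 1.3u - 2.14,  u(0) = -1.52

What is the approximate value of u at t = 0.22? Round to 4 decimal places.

-1.5864

RK4: k1 = f(t_n, u_n); k2 = f(t_n + h/2, u_n + (h/2)·k1); k3 = f(t_n + h/2, u_n + (h/2)·k2); k4 = f(t_n + h, u_n + h·k3); u_{n+1} = u_n + (h/6)·(k1 + 2k2 + 2k3 + k4).
t=0.000000, u=-1.520000:
  k1 = f(0.000000, -1.520000) = -0.164000
  k2 = f(0.055000, -1.529020) = -0.239724
  k3 = f(0.055000, -1.533185) = -0.234310
  k4 = f(0.110000, -1.545774) = -0.305394
  u ← -1.520000 + (0.11/6)·(k1 + 2k2 + 2k3 + k4) = -1.545987
t=0.110000, u=-1.545987:
  k1 = f(0.110000, -1.545987) = -0.305117
  k2 = f(0.165000, -1.562768) = -0.370751
  k3 = f(0.165000, -1.566378) = -0.366058
  k4 = f(0.220000, -1.586253) = -0.427671
  u ← -1.545987 + (0.11/6)·(k1 + 2k2 + 2k3 + k4) = -1.586438
u(0.22) ≈ -1.5864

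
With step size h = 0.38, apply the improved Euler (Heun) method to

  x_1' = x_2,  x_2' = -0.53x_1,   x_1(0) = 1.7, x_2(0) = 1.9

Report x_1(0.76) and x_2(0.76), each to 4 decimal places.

Heun on (x_1,x_2): k1 = f(s_n, state_n); k2 = f(s_n + h, state_n + h·k1); state_{n+1} = state_n + (h/2)·(k1 + k2).
0.000000: (1.700000, 1.900000)
  k1 = (1.900000, -0.901000)
  predictor → (2.422000, 1.557620)
  k2 = (1.557620, -1.283660)
  → (2.356948, 1.484915)
0.380000: (2.356948, 1.484915)
  k1 = (1.484915, -1.249182)
  predictor → (2.921215, 1.010225)
  k2 = (1.010225, -1.548244)
  → (2.831024, 0.953404)
(x_1(0.76), x_2(0.76)) ≈ (2.8310, 0.9534)

2.8310, 0.9534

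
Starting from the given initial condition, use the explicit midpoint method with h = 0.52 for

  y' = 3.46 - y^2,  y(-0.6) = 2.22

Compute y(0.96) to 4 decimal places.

Midpoint: k1 = f(x_n, y_n); k2 = f(x_n + h/2, y_n + (h/2)·k1); y_{n+1} = y_n + h·k2.
x=-0.600000, y=2.220000:
  k1 = f(-0.600000, 2.220000) = -1.468400
  k2 = f(-0.340000, 1.838216) = 0.080962
  y ← 2.220000 + 0.52·0.080962 = 2.262100
x=-0.080000, y=2.262100:
  k1 = f(-0.080000, 2.262100) = -1.657097
  k2 = f(0.180000, 1.831255) = 0.106506
  y ← 2.262100 + 0.52·0.106506 = 2.317483
x=0.440000, y=2.317483:
  k1 = f(0.440000, 2.317483) = -1.910728
  k2 = f(0.700000, 1.820694) = 0.145074
  y ← 2.317483 + 0.52·0.145074 = 2.392922
y(0.96) ≈ 2.3929

2.3929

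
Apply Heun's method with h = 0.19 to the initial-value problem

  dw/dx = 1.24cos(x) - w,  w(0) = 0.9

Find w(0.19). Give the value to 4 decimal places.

0.9563

Heun: k1 = f(x_n, w_n); k2 = f(x_n + h, w_n + h·k1); w_{n+1} = w_n + (h/2)·(k1 + k2).
x=0.000000, w=0.900000:
  k1 = f(0.000000, 0.900000) = 0.340000
  k2 = f(0.190000, 0.964600) = 0.253085
  w ← 0.900000 + (0.19/2)·(0.340000 + 0.253085) = 0.956343
w(0.19) ≈ 0.9563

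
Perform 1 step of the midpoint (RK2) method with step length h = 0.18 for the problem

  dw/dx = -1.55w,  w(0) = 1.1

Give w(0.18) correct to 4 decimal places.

Midpoint: k1 = f(x_n, w_n); k2 = f(x_n + h/2, w_n + (h/2)·k1); w_{n+1} = w_n + h·k2.
x=0.000000, w=1.100000:
  k1 = f(0.000000, 1.100000) = -1.705000
  k2 = f(0.090000, 0.946550) = -1.467153
  w ← 1.100000 + 0.18·(-1.467153) = 0.835913
w(0.18) ≈ 0.8359

0.8359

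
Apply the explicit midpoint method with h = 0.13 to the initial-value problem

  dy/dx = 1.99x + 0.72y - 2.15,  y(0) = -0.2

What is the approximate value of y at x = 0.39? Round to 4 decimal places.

Midpoint: k1 = f(x_n, y_n); k2 = f(x_n + h/2, y_n + (h/2)·k1); y_{n+1} = y_n + h·k2.
x=0.000000, y=-0.200000:
  k1 = f(0.000000, -0.200000) = -2.294000
  k2 = f(0.065000, -0.349110) = -2.272009
  y ← -0.200000 + 0.13·(-2.272009) = -0.495361
x=0.130000, y=-0.495361:
  k1 = f(0.130000, -0.495361) = -2.247960
  k2 = f(0.195000, -0.641479) = -2.223815
  y ← -0.495361 + 0.13·(-2.223815) = -0.784457
x=0.260000, y=-0.784457:
  k1 = f(0.260000, -0.784457) = -2.197409
  k2 = f(0.325000, -0.927289) = -2.170898
  y ← -0.784457 + 0.13·(-2.170898) = -1.066674
y(0.39) ≈ -1.0667

-1.0667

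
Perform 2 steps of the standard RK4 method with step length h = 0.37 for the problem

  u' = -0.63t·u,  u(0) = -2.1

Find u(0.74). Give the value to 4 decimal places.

-1.7673

RK4: k1 = f(t_n, u_n); k2 = f(t_n + h/2, u_n + (h/2)·k1); k3 = f(t_n + h/2, u_n + (h/2)·k2); k4 = f(t_n + h, u_n + h·k3); u_{n+1} = u_n + (h/6)·(k1 + 2k2 + 2k3 + k4).
t=0.000000, u=-2.100000:
  k1 = f(0.000000, -2.100000) = 0.000000
  k2 = f(0.185000, -2.100000) = 0.244755
  k3 = f(0.185000, -2.054720) = 0.239478
  k4 = f(0.370000, -2.011393) = 0.468856
  u ← -2.100000 + (0.37/6)·(k1 + 2k2 + 2k3 + k4) = -2.011365
t=0.370000, u=-2.011365:
  k1 = f(0.370000, -2.011365) = 0.468849
  k2 = f(0.555000, -1.924628) = 0.672946
  k3 = f(0.555000, -1.886870) = 0.659744
  k4 = f(0.740000, -1.767260) = 0.823897
  u ← -2.011365 + (0.37/6)·(k1 + 2k2 + 2k3 + k4) = -1.767281
u(0.74) ≈ -1.7673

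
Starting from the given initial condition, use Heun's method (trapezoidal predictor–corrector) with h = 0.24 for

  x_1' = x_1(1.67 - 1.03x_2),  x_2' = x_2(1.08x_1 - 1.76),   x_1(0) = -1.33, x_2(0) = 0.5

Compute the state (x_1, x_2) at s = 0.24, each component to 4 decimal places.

Heun on (x_1,x_2): k1 = f(s_n, state_n); k2 = f(s_n + h, state_n + h·k1); state_{n+1} = state_n + (h/2)·(k1 + k2).
0.000000: (-1.330000, 0.500000)
  k1 = (-1.536150, -1.598200)
  predictor → (-1.698676, 0.116432)
  k2 = (-2.633075, -0.418523)
  → (-1.830307, 0.257993)
(x_1(0.24), x_2(0.24)) ≈ (-1.8303, 0.2580)

-1.8303, 0.2580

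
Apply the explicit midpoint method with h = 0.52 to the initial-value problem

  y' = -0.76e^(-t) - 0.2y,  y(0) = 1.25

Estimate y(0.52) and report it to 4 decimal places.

0.8426

Midpoint: k1 = f(t_n, y_n); k2 = f(t_n + h/2, y_n + (h/2)·k1); y_{n+1} = y_n + h·k2.
t=0.000000, y=1.250000:
  k1 = f(0.000000, 1.250000) = -1.010000
  k2 = f(0.260000, 0.987400) = -0.783479
  y ← 1.250000 + 0.52·(-0.783479) = 0.842591
y(0.52) ≈ 0.8426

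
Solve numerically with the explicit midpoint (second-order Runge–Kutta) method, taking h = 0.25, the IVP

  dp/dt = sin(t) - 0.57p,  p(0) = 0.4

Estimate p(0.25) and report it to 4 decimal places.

0.3782

Midpoint: k1 = f(t_n, p_n); k2 = f(t_n + h/2, p_n + (h/2)·k1); p_{n+1} = p_n + h·k2.
t=0.000000, p=0.400000:
  k1 = f(0.000000, 0.400000) = -0.228000
  k2 = f(0.125000, 0.371500) = -0.087080
  p ← 0.400000 + 0.25·(-0.087080) = 0.378230
p(0.25) ≈ 0.3782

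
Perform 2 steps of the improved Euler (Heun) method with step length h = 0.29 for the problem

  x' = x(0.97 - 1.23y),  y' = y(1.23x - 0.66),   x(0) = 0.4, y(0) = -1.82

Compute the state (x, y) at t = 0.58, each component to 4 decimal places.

Heun on (x,y): k1 = f(t_n, state_n); k2 = f(t_n + h, state_n + h·k1); state_{n+1} = state_n + (h/2)·(k1 + k2).
0.000000: (0.400000, -1.820000)
  k1 = (1.283440, 0.305760)
  predictor → (0.772198, -1.731330)
  k2 = (2.393454, -0.501745)
  → (0.933150, -1.848418)
0.290000: (0.933150, -1.848418)
  k1 = (3.026721, -0.901610)
  predictor → (1.810899, -2.109885)
  k2 = (6.456140, -3.307045)
  → (2.308164, -2.458673)
(x(0.58), y(0.58)) ≈ (2.3082, -2.4587)

2.3082, -2.4587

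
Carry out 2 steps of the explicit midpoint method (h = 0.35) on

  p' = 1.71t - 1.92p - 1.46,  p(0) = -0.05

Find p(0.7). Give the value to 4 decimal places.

-0.2407

Midpoint: k1 = f(t_n, p_n); k2 = f(t_n + h/2, p_n + (h/2)·k1); p_{n+1} = p_n + h·k2.
t=0.000000, p=-0.050000:
  k1 = f(0.000000, -0.050000) = -1.364000
  k2 = f(0.175000, -0.288700) = -0.606446
  p ← -0.050000 + 0.35·(-0.606446) = -0.262256
t=0.350000, p=-0.262256:
  k1 = f(0.350000, -0.262256) = -0.357968
  k2 = f(0.525000, -0.324901) = 0.061559
  p ← -0.262256 + 0.35·0.061559 = -0.240710
p(0.7) ≈ -0.2407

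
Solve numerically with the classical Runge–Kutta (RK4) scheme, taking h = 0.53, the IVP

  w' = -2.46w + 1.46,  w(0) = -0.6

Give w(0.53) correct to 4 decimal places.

0.2388

RK4: k1 = f(t_n, w_n); k2 = f(t_n + h/2, w_n + (h/2)·k1); k3 = f(t_n + h/2, w_n + (h/2)·k2); k4 = f(t_n + h, w_n + h·k3); w_{n+1} = w_n + (h/6)·(k1 + 2k2 + 2k3 + k4).
t=0.000000, w=-0.600000:
  k1 = f(0.000000, -0.600000) = 2.936000
  k2 = f(0.265000, 0.178040) = 1.022022
  k3 = f(0.265000, -0.329164) = 2.269744
  k4 = f(0.530000, 0.602964) = -0.023292
  w ← -0.600000 + (0.53/6)·(k1 + 2k2 + 2k3 + k4) = 0.238834
w(0.53) ≈ 0.2388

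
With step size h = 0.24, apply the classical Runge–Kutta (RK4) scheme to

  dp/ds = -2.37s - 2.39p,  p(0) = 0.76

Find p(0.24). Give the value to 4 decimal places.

RK4: k1 = f(s_n, p_n); k2 = f(s_n + h/2, p_n + (h/2)·k1); k3 = f(s_n + h/2, p_n + (h/2)·k2); k4 = f(s_n + h, p_n + h·k3); p_{n+1} = p_n + (h/6)·(k1 + 2k2 + 2k3 + k4).
s=0.000000, p=0.760000:
  k1 = f(0.000000, 0.760000) = -1.816400
  k2 = f(0.120000, 0.542032) = -1.579856
  k3 = f(0.120000, 0.570417) = -1.647697
  k4 = f(0.240000, 0.364553) = -1.440081
  p ← 0.760000 + (0.24/6)·(k1 + 2k2 + 2k3 + k4) = 0.371536
p(0.24) ≈ 0.3715

0.3715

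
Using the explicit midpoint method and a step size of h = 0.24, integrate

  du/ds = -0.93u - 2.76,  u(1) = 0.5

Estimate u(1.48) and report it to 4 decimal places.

Midpoint: k1 = f(s_n, u_n); k2 = f(s_n + h/2, u_n + (h/2)·k1); u_{n+1} = u_n + h·k2.
s=1.000000, u=0.500000:
  k1 = f(1.000000, 0.500000) = -3.225000
  k2 = f(1.120000, 0.113000) = -2.865090
  u ← 0.500000 + 0.24·(-2.865090) = -0.187622
s=1.240000, u=-0.187622:
  k1 = f(1.240000, -0.187622) = -2.585512
  k2 = f(1.360000, -0.497883) = -2.296969
  u ← -0.187622 + 0.24·(-2.296969) = -0.738894
u(1.48) ≈ -0.7389

-0.7389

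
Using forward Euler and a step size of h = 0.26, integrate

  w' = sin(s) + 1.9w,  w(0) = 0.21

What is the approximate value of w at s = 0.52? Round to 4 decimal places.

Euler: w_{n+1} = w_n + h·f(s_n, w_n).
s=0.000000, w=0.210000: f=0.399000 → w ← 0.210000 + 0.26·0.399000 = 0.313740
s=0.260000, w=0.313740: f=0.853187 → w ← 0.313740 + 0.26·0.853187 = 0.535569
w(0.52) ≈ 0.5356

0.5356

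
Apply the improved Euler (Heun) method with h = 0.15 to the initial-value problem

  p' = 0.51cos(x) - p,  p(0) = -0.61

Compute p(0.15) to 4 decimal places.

-0.4550

Heun: k1 = f(x_n, p_n); k2 = f(x_n + h, p_n + h·k1); p_{n+1} = p_n + (h/2)·(k1 + k2).
x=0.000000, p=-0.610000:
  k1 = f(0.000000, -0.610000) = 1.120000
  k2 = f(0.150000, -0.442000) = 0.946273
  p ← -0.610000 + (0.15/2)·(1.120000 + 0.946273) = -0.455030
p(0.15) ≈ -0.4550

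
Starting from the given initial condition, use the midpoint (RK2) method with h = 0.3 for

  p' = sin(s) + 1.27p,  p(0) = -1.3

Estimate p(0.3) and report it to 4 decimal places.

-1.8448

Midpoint: k1 = f(s_n, p_n); k2 = f(s_n + h/2, p_n + (h/2)·k1); p_{n+1} = p_n + h·k2.
s=0.000000, p=-1.300000:
  k1 = f(0.000000, -1.300000) = -1.651000
  k2 = f(0.150000, -1.547650) = -1.816077
  p ← -1.300000 + 0.3·(-1.816077) = -1.844823
p(0.3) ≈ -1.8448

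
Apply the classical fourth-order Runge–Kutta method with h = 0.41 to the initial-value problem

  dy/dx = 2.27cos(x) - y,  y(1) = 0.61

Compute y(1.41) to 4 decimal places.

RK4: k1 = f(x_n, y_n); k2 = f(x_n + h/2, y_n + (h/2)·k1); k3 = f(x_n + h/2, y_n + (h/2)·k2); k4 = f(x_n + h, y_n + h·k3); y_{n+1} = y_n + (h/6)·(k1 + 2k2 + 2k3 + k4).
x=1.000000, y=0.610000:
  k1 = f(1.000000, 0.610000) = 0.616486
  k2 = f(1.205000, 0.736380) = 0.075584
  k3 = f(1.205000, 0.625495) = 0.186469
  k4 = f(1.410000, 0.686452) = -0.323015
  y ← 0.610000 + (0.41/6)·(k1 + 2k2 + 2k3 + k4) = 0.665868
y(1.41) ≈ 0.6659

0.6659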